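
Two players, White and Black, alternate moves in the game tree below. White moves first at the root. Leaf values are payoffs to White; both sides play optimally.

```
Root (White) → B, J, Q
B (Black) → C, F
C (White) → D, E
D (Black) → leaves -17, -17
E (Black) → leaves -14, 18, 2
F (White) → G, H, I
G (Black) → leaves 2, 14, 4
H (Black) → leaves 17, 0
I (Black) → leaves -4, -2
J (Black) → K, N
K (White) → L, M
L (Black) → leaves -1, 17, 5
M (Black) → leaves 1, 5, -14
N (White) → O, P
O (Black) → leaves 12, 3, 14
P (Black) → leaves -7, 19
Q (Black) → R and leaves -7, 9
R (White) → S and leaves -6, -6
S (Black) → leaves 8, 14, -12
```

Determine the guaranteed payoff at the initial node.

-1

D (Black): min(-17, -17) = -17
E (Black): min(-14, 18, 2) = -14
C (White): max(-17, -14) = -14
G (Black): min(2, 14, 4) = 2
H (Black): min(17, 0) = 0
I (Black): min(-4, -2) = -4
F (White): max(2, 0, -4) = 2
B (Black): min(-14, 2) = -14
L (Black): min(-1, 17, 5) = -1
M (Black): min(1, 5, -14) = -14
K (White): max(-1, -14) = -1
O (Black): min(12, 3, 14) = 3
P (Black): min(-7, 19) = -7
N (White): max(3, -7) = 3
J (Black): min(-1, 3) = -1
S (Black): min(8, 14, -12) = -12
R (White): max(-12, -6, -6) = -6
Q (Black): min(-6, -7, 9) = -7
Root (White): max(-14, -1, -7) = -1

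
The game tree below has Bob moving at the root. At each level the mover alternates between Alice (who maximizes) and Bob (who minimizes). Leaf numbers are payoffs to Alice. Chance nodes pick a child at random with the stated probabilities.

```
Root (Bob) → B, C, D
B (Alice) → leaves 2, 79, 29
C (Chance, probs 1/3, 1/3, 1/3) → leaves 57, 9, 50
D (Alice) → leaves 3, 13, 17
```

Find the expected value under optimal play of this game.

B (Alice): max(2, 79, 29) = 79
C (Chance): 1/3·57 + 1/3·9 + 1/3·50 = 38.67
D (Alice): max(3, 13, 17) = 17
Root (Bob): min(79, 38.67, 17) = 17

17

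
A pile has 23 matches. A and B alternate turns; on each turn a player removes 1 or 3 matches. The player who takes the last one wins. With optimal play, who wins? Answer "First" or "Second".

Positions where the player to move wins (W) vs loses (L):
i:   0  1  2  3  4  5  6  7  8  9 10 11 12 13 14 15 16 17 18 19 20 21 22 23
     L  W  L  W  L  W  L  W  L  W  L  W  L  W  L  W  L  W  L  W  L  W  L  W
Position 23 is W, so the first player wins.

First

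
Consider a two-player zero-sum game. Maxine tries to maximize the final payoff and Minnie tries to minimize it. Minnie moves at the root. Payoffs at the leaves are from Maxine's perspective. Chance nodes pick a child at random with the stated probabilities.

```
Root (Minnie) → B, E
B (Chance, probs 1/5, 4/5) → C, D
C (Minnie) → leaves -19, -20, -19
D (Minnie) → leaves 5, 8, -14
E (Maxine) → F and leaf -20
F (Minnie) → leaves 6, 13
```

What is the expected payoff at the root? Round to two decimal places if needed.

-15.2

C (Minnie): min(-19, -20, -19) = -20
D (Minnie): min(5, 8, -14) = -14
B (Chance): 1/5·-20 + 4/5·-14 = -15.2
F (Minnie): min(6, 13) = 6
E (Maxine): max(6, -20) = 6
Root (Minnie): min(-15.2, 6) = -15.2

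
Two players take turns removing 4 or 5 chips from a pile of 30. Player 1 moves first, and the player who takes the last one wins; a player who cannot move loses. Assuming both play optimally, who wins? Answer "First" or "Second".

Compute winning (W) and losing (L) positions by backward induction:
i:   0  1  2  3  4  5  6  7  8  9 10 11 12 13 14 15 16 17 18 19 20 21 22 23 24 25 26 27 28 29 30
     L  L  L  L  W  W  W  W  W  L  L  L  L  W  W  W  W  W  L  L  L  L  W  W  W  W  W  L  L  L  L
Position 30 is L, so the second player wins.

Second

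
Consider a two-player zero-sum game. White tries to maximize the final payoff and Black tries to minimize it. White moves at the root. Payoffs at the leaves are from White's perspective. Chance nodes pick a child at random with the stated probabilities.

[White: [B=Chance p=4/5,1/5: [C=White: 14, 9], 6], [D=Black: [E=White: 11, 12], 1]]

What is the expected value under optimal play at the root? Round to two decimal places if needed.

C (White): max(14, 9) = 14
B (Chance): 4/5·14 + 1/5·6 = 12.4
E (White): max(11, 12) = 12
D (Black): min(12, 1) = 1
Root (White): max(12.4, 1) = 12.4

12.4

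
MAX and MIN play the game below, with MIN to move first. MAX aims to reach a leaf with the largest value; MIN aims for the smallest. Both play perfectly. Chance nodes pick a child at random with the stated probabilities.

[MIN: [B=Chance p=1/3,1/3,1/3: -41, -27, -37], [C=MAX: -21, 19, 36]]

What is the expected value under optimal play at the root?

B (Chance): 1/3·-41 + 1/3·-27 + 1/3·-37 = -35
C (MAX): max(-21, 19, 36) = 36
Root (MIN): min(-35, 36) = -35

-35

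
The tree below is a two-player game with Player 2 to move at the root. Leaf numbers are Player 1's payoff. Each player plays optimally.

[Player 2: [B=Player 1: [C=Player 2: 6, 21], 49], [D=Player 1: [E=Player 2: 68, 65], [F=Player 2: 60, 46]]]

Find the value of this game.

C (Player 2): min(6, 21) = 6
B (Player 1): max(6, 49) = 49
E (Player 2): min(68, 65) = 65
F (Player 2): min(60, 46) = 46
D (Player 1): max(65, 46) = 65
Root (Player 2): min(49, 65) = 49

49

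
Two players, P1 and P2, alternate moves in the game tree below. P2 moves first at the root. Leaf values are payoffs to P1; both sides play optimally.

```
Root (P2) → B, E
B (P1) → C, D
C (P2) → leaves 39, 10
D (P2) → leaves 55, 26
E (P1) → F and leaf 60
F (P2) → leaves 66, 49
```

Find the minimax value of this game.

26

C (P2): min(39, 10) = 10
D (P2): min(55, 26) = 26
B (P1): max(10, 26) = 26
F (P2): min(66, 49) = 49
E (P1): max(49, 60) = 60
Root (P2): min(26, 60) = 26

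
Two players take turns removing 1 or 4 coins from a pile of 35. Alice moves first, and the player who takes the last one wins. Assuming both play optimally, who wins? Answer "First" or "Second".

Second

Compute winning (W) and losing (L) positions by backward induction:
i:   0  1  2  3  4  5  6  7  8  9 10 11 12 13 14 15 16 17 18 19 20 21 22 23 24 25 26 27 28 29 30 31 32 33 34 35
     L  W  L  W  W  L  W  L  W  W  L  W  L  W  W  L  W  L  W  W  L  W  L  W  W  L  W  L  W  W  L  W  L  W  W  L
Position 35 is L, so the second player wins.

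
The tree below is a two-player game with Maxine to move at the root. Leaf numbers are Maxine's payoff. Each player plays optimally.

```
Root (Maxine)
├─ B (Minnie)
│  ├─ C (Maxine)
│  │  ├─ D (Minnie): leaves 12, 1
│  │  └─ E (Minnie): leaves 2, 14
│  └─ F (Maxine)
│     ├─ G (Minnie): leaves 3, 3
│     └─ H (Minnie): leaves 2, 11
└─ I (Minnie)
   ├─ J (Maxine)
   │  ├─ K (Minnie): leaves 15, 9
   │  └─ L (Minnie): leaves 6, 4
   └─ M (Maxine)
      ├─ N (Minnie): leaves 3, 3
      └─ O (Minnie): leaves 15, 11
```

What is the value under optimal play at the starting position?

9

D (Minnie): min(12, 1) = 1
E (Minnie): min(2, 14) = 2
C (Maxine): max(1, 2) = 2
G (Minnie): min(3, 3) = 3
H (Minnie): min(2, 11) = 2
F (Maxine): max(3, 2) = 3
B (Minnie): min(2, 3) = 2
K (Minnie): min(15, 9) = 9
L (Minnie): min(6, 4) = 4
J (Maxine): max(9, 4) = 9
N (Minnie): min(3, 3) = 3
O (Minnie): min(15, 11) = 11
M (Maxine): max(3, 11) = 11
I (Minnie): min(9, 11) = 9
Root (Maxine): max(2, 9) = 9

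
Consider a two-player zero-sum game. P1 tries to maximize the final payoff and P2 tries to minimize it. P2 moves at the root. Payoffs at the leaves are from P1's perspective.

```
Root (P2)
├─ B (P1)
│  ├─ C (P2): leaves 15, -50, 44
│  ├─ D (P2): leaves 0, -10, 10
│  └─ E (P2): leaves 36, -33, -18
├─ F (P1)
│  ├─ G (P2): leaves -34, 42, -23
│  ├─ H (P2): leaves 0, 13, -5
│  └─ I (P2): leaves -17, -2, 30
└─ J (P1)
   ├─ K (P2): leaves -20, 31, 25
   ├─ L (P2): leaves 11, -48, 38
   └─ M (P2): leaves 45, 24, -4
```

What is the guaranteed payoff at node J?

-4

K: min(-20, 31, 25) = -20
L: min(11, -48, 38) = -48
M: min(45, 24, -4) = -4
J: max(-20, -48, -4) = -4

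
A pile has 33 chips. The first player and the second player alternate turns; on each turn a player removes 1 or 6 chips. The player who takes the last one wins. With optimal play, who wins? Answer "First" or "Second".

Mark each pile size as W (mover wins) or L (mover loses):
i:   0  1  2  3  4  5  6  7  8  9 10 11 12 13 14 15 16 17 18 19 20 21 22 23 24 25 26 27 28 29 30 31 32 33
     L  W  L  W  L  W  W  L  W  L  W  L  W  W  L  W  L  W  L  W  W  L  W  L  W  L  W  W  L  W  L  W  L  W
Position 33 is W, so the first player wins.

First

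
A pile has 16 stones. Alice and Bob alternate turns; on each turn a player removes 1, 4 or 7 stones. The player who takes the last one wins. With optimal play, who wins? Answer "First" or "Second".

Second

Compute winning (W) and losing (L) positions by backward induction:
i:   0  1  2  3  4  5  6  7  8  9 10 11 12 13 14 15 16
     L  W  L  W  W  L  W  W  L  W  L  W  W  L  W  W  L
Position 16 is L, so the second player wins.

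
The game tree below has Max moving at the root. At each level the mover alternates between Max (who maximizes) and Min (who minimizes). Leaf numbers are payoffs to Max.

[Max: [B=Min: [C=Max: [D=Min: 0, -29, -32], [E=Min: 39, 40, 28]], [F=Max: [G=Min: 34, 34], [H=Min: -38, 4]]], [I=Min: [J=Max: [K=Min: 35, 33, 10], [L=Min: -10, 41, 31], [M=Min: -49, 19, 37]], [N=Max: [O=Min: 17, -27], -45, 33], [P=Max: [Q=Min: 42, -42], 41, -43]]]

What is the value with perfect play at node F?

G: min(34, 34) = 34
H: min(-38, 4) = -38
F: max(34, -38) = 34

34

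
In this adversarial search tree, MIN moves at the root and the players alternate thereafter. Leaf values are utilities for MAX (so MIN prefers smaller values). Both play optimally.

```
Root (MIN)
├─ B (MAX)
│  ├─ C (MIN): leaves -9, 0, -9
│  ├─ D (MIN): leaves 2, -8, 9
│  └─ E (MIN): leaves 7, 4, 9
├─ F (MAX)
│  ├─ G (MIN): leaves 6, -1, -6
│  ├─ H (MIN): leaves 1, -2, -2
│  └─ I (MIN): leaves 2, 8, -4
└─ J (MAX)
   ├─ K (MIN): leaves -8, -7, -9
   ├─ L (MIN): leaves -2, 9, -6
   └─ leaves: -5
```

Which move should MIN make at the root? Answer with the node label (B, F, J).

C (MIN): min(-9, 0, -9) = -9
D (MIN): min(2, -8, 9) = -8
E (MIN): min(7, 4, 9) = 4
B (MAX): max(-9, -8, 4) = 4
G (MIN): min(6, -1, -6) = -6
H (MIN): min(1, -2, -2) = -2
I (MIN): min(2, 8, -4) = -4
F (MAX): max(-6, -2, -4) = -2
K (MIN): min(-8, -7, -9) = -9
L (MIN): min(-2, 9, -6) = -6
J (MAX): max(-9, -6, -5) = -5
Root (MIN): min(4, -2, -5) = -5
MIN picks the child with the lowest value: J (value -5).

J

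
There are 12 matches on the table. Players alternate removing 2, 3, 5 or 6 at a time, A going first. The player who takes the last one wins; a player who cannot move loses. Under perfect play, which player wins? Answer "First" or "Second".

First

Mark each pile size as W (mover wins) or L (mover loses):
i:   0  1  2  3  4  5  6  7  8  9 10 11 12
     L  L  W  W  W  W  W  W  L  L  W  W  W
Position 12 is W, so the first player wins.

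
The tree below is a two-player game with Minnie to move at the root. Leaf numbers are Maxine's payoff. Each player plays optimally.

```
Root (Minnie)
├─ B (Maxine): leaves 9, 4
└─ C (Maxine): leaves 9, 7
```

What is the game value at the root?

B (Maxine): max(9, 4) = 9
C (Maxine): max(9, 7) = 9
Root (Minnie): min(9, 9) = 9

9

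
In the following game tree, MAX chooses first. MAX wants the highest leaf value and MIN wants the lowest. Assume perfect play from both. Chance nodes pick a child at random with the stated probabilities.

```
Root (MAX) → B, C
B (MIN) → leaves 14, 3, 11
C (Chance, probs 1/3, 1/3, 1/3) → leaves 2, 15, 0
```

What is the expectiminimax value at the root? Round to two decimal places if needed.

5.67

B (MIN): min(14, 3, 11) = 3
C (Chance): 1/3·2 + 1/3·15 + 1/3·0 = 5.67
Root (MAX): max(3, 5.67) = 5.67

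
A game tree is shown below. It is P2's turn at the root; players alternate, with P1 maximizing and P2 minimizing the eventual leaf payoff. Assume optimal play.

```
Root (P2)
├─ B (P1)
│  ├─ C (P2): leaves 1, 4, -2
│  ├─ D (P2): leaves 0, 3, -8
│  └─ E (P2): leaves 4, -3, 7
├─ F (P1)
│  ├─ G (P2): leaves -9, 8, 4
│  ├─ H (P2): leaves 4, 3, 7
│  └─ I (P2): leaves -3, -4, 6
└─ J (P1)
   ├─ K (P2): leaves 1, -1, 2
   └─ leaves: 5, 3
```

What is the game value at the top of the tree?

-2

C (P2): min(1, 4, -2) = -2
D (P2): min(0, 3, -8) = -8
E (P2): min(4, -3, 7) = -3
B (P1): max(-2, -8, -3) = -2
G (P2): min(-9, 8, 4) = -9
H (P2): min(4, 3, 7) = 3
I (P2): min(-3, -4, 6) = -4
F (P1): max(-9, 3, -4) = 3
K (P2): min(1, -1, 2) = -1
J (P1): max(-1, 5, 3) = 5
Root (P2): min(-2, 3, 5) = -2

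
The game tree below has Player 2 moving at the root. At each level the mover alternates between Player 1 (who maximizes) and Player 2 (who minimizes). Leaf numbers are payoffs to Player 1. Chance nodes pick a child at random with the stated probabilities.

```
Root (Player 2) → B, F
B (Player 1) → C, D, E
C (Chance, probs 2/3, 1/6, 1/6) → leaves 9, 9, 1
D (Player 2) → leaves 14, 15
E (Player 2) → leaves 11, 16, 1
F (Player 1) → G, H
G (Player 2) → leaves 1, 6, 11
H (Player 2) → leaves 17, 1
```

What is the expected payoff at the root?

1

C (Chance): 2/3·9 + 1/6·9 + 1/6·1 = 7.67
D (Player 2): min(14, 15) = 14
E (Player 2): min(11, 16, 1) = 1
B (Player 1): max(7.67, 14, 1) = 14
G (Player 2): min(1, 6, 11) = 1
H (Player 2): min(17, 1) = 1
F (Player 1): max(1, 1) = 1
Root (Player 2): min(14, 1) = 1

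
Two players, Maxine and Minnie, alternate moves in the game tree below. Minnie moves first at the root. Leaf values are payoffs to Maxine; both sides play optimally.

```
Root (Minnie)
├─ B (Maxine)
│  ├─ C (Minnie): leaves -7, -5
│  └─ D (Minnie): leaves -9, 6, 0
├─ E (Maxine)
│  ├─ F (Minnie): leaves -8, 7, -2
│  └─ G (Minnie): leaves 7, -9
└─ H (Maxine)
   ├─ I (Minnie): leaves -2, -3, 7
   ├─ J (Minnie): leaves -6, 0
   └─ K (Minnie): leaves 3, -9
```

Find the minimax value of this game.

-8

C (Minnie): min(-7, -5) = -7
D (Minnie): min(-9, 6, 0) = -9
B (Maxine): max(-7, -9) = -7
F (Minnie): min(-8, 7, -2) = -8
G (Minnie): min(7, -9) = -9
E (Maxine): max(-8, -9) = -8
I (Minnie): min(-2, -3, 7) = -3
J (Minnie): min(-6, 0) = -6
K (Minnie): min(3, -9) = -9
H (Maxine): max(-3, -6, -9) = -3
Root (Minnie): min(-7, -8, -3) = -8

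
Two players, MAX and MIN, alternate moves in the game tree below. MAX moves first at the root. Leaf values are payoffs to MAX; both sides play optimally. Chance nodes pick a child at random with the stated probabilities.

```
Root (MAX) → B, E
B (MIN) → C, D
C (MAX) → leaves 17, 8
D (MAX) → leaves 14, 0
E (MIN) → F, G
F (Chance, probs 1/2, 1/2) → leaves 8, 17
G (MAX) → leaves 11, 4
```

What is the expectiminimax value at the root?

14

C (MAX): max(17, 8) = 17
D (MAX): max(14, 0) = 14
B (MIN): min(17, 14) = 14
F (Chance): 1/2·8 + 1/2·17 = 12.5
G (MAX): max(11, 4) = 11
E (MIN): min(12.5, 11) = 11
Root (MAX): max(14, 11) = 14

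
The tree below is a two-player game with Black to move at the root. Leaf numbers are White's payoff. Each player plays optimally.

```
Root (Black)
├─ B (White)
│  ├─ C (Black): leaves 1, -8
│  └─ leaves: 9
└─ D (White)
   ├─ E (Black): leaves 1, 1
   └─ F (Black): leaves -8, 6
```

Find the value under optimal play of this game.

C (Black): min(1, -8) = -8
B (White): max(-8, 9) = 9
E (Black): min(1, 1) = 1
F (Black): min(-8, 6) = -8
D (White): max(1, -8) = 1
Root (Black): min(9, 1) = 1

1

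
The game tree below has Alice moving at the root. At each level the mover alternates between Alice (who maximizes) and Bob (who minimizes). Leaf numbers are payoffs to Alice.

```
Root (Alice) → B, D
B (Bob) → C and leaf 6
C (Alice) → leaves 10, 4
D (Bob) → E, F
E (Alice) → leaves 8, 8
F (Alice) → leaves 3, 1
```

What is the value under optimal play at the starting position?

C (Alice): max(10, 4) = 10
B (Bob): min(10, 6) = 6
E (Alice): max(8, 8) = 8
F (Alice): max(3, 1) = 3
D (Bob): min(8, 3) = 3
Root (Alice): max(6, 3) = 6

6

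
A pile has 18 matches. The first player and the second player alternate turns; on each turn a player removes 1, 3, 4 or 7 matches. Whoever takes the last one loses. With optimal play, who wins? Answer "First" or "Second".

First

Positions where the player to move wins (W) vs loses (L):
i:   0  1  2  3  4  5  6  7  8  9 10 11 12 13 14 15 16 17 18
     W  L  W  L  W  W  W  W  W  L  W  L  W  W  W  W  W  L  W
Position 18 is W, so the first player wins.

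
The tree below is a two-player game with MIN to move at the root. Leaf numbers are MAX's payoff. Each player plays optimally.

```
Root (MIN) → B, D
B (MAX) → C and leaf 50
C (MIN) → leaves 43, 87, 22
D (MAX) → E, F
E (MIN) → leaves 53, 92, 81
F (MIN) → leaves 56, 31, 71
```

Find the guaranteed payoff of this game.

50

C (MIN): min(43, 87, 22) = 22
B (MAX): max(22, 50) = 50
E (MIN): min(53, 92, 81) = 53
F (MIN): min(56, 31, 71) = 31
D (MAX): max(53, 31) = 53
Root (MIN): min(50, 53) = 50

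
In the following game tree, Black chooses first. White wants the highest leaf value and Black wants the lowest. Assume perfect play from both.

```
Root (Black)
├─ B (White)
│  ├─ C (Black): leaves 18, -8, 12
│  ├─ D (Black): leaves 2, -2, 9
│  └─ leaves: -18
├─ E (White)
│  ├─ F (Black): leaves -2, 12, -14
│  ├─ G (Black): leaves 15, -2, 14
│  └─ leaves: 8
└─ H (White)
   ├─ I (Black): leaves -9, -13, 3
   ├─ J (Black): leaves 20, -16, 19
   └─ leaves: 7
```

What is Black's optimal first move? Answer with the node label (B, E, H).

C (Black): min(18, -8, 12) = -8
D (Black): min(2, -2, 9) = -2
B (White): max(-8, -2, -18) = -2
F (Black): min(-2, 12, -14) = -14
G (Black): min(15, -2, 14) = -2
E (White): max(-14, -2, 8) = 8
I (Black): min(-9, -13, 3) = -13
J (Black): min(20, -16, 19) = -16
H (White): max(-13, -16, 7) = 7
Root (Black): min(-2, 8, 7) = -2
Black picks the child with the lowest value: B (value -2).

B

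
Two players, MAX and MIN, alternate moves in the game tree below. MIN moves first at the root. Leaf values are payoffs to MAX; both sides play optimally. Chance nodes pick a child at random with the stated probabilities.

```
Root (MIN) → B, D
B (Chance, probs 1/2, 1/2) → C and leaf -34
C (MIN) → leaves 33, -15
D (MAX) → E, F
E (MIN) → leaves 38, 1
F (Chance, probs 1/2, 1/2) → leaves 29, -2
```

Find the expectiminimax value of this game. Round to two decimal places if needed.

C (MIN): min(33, -15) = -15
B (Chance): 1/2·-15 + 1/2·-34 = -24.5
E (MIN): min(38, 1) = 1
F (Chance): 1/2·29 + 1/2·-2 = 13.5
D (MAX): max(1, 13.5) = 13.5
Root (MIN): min(-24.5, 13.5) = -24.5

-24.5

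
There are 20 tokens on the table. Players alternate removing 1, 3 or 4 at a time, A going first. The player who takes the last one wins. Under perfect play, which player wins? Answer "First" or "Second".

W/L table (W = player to move can force a win):
i:   0  1  2  3  4  5  6  7  8  9 10 11 12 13 14 15 16 17 18 19 20
     L  W  L  W  W  W  W  L  W  L  W  W  W  W  L  W  L  W  W  W  W
Position 20 is W, so the first player wins.

First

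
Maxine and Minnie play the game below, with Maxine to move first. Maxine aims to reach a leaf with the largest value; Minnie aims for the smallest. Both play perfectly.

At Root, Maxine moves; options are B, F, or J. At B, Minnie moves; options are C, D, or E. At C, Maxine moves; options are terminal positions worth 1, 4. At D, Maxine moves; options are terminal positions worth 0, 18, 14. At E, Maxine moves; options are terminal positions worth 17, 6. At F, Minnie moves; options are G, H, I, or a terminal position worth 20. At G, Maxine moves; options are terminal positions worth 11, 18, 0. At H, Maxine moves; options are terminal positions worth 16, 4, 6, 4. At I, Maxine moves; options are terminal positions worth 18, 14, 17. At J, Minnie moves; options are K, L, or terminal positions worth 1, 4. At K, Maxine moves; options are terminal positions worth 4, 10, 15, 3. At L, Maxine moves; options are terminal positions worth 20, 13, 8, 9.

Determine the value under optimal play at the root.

16

C (Maxine): max(1, 4) = 4
D (Maxine): max(0, 18, 14) = 18
E (Maxine): max(17, 6) = 17
B (Minnie): min(4, 18, 17) = 4
G (Maxine): max(11, 18, 0) = 18
H (Maxine): max(16, 4, 6, 4) = 16
I (Maxine): max(18, 14, 17) = 18
F (Minnie): min(18, 16, 18, 20) = 16
K (Maxine): max(4, 10, 15, 3) = 15
L (Maxine): max(20, 13, 8, 9) = 20
J (Minnie): min(15, 20, 1, 4) = 1
Root (Maxine): max(4, 16, 1) = 16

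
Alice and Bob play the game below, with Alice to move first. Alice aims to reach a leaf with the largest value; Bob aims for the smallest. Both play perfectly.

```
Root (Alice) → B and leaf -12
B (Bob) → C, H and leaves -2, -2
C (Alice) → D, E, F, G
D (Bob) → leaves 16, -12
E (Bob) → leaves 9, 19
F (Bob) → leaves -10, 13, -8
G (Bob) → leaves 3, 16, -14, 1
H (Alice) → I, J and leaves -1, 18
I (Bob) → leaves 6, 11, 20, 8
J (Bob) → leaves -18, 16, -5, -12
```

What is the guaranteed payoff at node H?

18

I: min(6, 11, 20, 8) = 6
J: min(-18, 16, -5, -12) = -18
H: max(6, -18, -1, 18) = 18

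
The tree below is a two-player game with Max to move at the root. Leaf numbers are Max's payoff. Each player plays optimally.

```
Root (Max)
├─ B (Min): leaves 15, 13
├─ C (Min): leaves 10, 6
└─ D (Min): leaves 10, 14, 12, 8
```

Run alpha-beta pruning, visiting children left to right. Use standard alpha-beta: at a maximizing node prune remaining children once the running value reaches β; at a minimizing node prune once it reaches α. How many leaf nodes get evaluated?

B [α=-∞,β=+∞]: v=13
C [α=13,β=+∞]: v=10 after child 1 ≤ α → α-cutoff, skip 1
D [α=13,β=+∞]: v=10 after child 1 ≤ α → α-cutoff, skip 3
Root [α=-∞,β=+∞]: v=13
Leaves evaluated: 4 of 8.

4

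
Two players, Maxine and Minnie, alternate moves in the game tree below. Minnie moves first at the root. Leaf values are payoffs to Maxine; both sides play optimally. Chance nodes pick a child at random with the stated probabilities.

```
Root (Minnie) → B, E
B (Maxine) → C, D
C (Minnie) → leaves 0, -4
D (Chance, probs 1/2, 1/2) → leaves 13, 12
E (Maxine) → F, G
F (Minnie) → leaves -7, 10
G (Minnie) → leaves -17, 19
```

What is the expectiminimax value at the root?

C (Minnie): min(0, -4) = -4
D (Chance): 1/2·13 + 1/2·12 = 12.5
B (Maxine): max(-4, 12.5) = 12.5
F (Minnie): min(-7, 10) = -7
G (Minnie): min(-17, 19) = -17
E (Maxine): max(-7, -17) = -7
Root (Minnie): min(12.5, -7) = -7

-7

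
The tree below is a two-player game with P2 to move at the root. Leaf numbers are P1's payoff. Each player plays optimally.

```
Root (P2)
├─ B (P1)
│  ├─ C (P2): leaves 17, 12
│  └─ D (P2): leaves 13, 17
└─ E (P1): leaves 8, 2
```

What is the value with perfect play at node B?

C: min(17, 12) = 12
D: min(13, 17) = 13
B: max(12, 13) = 13

13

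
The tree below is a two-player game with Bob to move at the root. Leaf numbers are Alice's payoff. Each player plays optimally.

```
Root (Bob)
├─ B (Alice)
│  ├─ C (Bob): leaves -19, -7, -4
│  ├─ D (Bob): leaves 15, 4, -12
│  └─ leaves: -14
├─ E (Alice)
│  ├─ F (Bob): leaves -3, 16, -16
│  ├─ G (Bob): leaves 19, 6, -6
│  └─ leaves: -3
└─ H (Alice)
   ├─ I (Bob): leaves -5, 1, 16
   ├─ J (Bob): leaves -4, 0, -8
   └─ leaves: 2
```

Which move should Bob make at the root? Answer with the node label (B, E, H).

B

C (Bob): min(-19, -7, -4) = -19
D (Bob): min(15, 4, -12) = -12
B (Alice): max(-19, -12, -14) = -12
F (Bob): min(-3, 16, -16) = -16
G (Bob): min(19, 6, -6) = -6
E (Alice): max(-16, -6, -3) = -3
I (Bob): min(-5, 1, 16) = -5
J (Bob): min(-4, 0, -8) = -8
H (Alice): max(-5, -8, 2) = 2
Root (Bob): min(-12, -3, 2) = -12
Bob picks the child with the lowest value: B (value -12).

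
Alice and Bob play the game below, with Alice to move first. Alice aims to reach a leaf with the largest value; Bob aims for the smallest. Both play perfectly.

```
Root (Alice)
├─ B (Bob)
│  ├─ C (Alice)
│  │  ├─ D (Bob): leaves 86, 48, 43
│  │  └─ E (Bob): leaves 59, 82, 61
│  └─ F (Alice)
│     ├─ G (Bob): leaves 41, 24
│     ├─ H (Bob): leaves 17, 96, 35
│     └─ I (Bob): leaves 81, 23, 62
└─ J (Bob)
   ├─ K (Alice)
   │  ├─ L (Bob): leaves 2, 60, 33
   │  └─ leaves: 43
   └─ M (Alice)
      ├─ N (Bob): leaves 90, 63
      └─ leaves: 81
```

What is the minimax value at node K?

L: min(2, 60, 33) = 2
K: max(2, 43) = 43

43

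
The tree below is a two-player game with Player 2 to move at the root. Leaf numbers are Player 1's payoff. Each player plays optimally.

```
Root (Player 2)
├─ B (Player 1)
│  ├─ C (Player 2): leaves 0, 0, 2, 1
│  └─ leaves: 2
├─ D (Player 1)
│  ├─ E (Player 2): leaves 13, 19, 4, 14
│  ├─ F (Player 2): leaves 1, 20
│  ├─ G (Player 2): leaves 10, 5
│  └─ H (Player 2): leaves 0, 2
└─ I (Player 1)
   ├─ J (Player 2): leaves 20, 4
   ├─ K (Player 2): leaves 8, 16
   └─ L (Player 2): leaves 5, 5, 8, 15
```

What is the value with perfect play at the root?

2

C (Player 2): min(0, 0, 2, 1) = 0
B (Player 1): max(0, 2) = 2
E (Player 2): min(13, 19, 4, 14) = 4
F (Player 2): min(1, 20) = 1
G (Player 2): min(10, 5) = 5
H (Player 2): min(0, 2) = 0
D (Player 1): max(4, 1, 5, 0) = 5
J (Player 2): min(20, 4) = 4
K (Player 2): min(8, 16) = 8
L (Player 2): min(5, 5, 8, 15) = 5
I (Player 1): max(4, 8, 5) = 8
Root (Player 2): min(2, 5, 8) = 2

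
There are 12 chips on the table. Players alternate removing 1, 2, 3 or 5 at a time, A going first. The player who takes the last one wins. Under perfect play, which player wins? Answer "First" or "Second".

i:   0  1  2  3  4  5  6  7  8  9 10 11 12
     L  W  W  W  L  W  W  W  L  W  W  W  L
Position 12 is L, so the second player wins.

Second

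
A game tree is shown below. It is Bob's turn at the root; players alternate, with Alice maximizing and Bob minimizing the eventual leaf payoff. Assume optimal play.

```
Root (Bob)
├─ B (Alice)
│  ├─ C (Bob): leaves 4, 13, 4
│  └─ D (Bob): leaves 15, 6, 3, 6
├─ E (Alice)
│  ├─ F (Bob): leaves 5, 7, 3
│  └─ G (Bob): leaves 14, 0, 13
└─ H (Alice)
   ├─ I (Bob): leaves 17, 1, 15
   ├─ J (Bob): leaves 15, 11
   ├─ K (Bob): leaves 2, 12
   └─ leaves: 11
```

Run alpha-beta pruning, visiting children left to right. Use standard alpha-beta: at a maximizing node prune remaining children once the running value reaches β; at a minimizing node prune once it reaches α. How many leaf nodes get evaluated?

C [α=-∞,β=+∞]: v=4
D [α=4,β=+∞]: v=3 after child 3 ≤ α → α-cutoff, skip 1
B [α=-∞,β=+∞]: v=4
F [α=-∞,β=4]: v=3
G [α=3,β=4]: v=0 after child 2 ≤ α → α-cutoff, skip 1
E [α=-∞,β=4]: v=3
I [α=-∞,β=3]: v=1
J [α=1,β=3]: v=11
H [α=-∞,β=3]: v=11 after child 2 ≥ β → β-cutoff, skip 2
Root [α=-∞,β=+∞]: v=3
Leaves evaluated: 16 of 21.

16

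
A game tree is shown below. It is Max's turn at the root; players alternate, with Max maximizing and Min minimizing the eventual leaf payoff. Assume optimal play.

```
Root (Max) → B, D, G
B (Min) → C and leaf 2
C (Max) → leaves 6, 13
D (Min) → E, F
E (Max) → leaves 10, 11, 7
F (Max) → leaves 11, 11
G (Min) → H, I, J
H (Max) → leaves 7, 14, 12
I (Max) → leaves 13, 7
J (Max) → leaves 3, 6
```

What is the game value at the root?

C (Max): max(6, 13) = 13
B (Min): min(13, 2) = 2
E (Max): max(10, 11, 7) = 11
F (Max): max(11, 11) = 11
D (Min): min(11, 11) = 11
H (Max): max(7, 14, 12) = 14
I (Max): max(13, 7) = 13
J (Max): max(3, 6) = 6
G (Min): min(14, 13, 6) = 6
Root (Max): max(2, 11, 6) = 11

11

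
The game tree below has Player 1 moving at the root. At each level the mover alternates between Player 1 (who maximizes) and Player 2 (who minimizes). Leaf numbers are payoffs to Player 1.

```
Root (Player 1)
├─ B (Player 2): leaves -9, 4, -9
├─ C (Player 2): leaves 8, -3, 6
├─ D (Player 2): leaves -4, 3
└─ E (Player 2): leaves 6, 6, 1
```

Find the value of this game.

B (Player 2): min(-9, 4, -9) = -9
C (Player 2): min(8, -3, 6) = -3
D (Player 2): min(-4, 3) = -4
E (Player 2): min(6, 6, 1) = 1
Root (Player 1): max(-9, -3, -4, 1) = 1

1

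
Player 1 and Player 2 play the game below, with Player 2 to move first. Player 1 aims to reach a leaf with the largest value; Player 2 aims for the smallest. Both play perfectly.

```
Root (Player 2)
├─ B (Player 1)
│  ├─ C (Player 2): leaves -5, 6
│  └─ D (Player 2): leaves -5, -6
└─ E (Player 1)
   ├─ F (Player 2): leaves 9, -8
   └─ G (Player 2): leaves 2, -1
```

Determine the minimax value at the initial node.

-5

C (Player 2): min(-5, 6) = -5
D (Player 2): min(-5, -6) = -6
B (Player 1): max(-5, -6) = -5
F (Player 2): min(9, -8) = -8
G (Player 2): min(2, -1) = -1
E (Player 1): max(-8, -1) = -1
Root (Player 2): min(-5, -1) = -5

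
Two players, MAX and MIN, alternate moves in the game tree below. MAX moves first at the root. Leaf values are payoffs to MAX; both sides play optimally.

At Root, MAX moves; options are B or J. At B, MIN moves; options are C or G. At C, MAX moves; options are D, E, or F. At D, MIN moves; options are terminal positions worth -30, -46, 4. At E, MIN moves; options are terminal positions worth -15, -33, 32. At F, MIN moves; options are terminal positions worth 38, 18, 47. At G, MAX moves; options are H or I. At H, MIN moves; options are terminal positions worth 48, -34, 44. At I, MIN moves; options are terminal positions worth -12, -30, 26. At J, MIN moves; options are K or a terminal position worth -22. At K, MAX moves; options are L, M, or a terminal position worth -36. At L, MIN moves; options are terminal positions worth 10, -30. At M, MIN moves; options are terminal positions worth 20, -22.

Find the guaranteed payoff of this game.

D (MIN): min(-30, -46, 4) = -46
E (MIN): min(-15, -33, 32) = -33
F (MIN): min(38, 18, 47) = 18
C (MAX): max(-46, -33, 18) = 18
H (MIN): min(48, -34, 44) = -34
I (MIN): min(-12, -30, 26) = -30
G (MAX): max(-34, -30) = -30
B (MIN): min(18, -30) = -30
L (MIN): min(10, -30) = -30
M (MIN): min(20, -22) = -22
K (MAX): max(-30, -22, -36) = -22
J (MIN): min(-22, -22) = -22
Root (MAX): max(-30, -22) = -22

-22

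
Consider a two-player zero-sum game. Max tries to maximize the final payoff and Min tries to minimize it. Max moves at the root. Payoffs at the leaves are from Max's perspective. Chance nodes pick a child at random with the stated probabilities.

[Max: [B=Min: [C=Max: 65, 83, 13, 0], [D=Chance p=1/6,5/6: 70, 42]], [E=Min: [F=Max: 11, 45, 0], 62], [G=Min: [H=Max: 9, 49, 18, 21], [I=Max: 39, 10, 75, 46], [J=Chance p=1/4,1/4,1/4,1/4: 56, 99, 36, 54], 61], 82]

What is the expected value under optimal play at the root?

82

C (Max): max(65, 83, 13, 0) = 83
D (Chance): 1/6·70 + 5/6·42 = 46.67
B (Min): min(83, 46.67) = 46.67
F (Max): max(11, 45, 0) = 45
E (Min): min(45, 62) = 45
H (Max): max(9, 49, 18, 21) = 49
I (Max): max(39, 10, 75, 46) = 75
J (Chance): 1/4·56 + 1/4·99 + 1/4·36 + 1/4·54 = 61.25
G (Min): min(49, 75, 61.25, 61) = 49
Root (Max): max(46.67, 45, 49, 82) = 82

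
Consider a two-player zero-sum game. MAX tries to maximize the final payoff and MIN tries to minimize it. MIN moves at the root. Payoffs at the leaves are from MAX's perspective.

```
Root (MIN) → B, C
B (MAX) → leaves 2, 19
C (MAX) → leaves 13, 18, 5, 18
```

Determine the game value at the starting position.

18

B (MAX): max(2, 19) = 19
C (MAX): max(13, 18, 5, 18) = 18
Root (MIN): min(19, 18) = 18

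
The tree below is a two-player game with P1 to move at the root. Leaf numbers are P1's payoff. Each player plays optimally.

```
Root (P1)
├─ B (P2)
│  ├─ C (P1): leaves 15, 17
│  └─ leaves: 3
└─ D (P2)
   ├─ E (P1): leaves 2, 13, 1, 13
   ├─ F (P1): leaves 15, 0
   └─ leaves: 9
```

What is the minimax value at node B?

C: max(15, 17) = 17
B: min(17, 3) = 3

3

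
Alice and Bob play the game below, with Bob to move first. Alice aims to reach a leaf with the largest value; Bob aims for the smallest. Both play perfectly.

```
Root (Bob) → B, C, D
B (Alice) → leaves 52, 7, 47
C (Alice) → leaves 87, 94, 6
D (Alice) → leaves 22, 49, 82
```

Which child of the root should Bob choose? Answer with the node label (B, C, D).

B

B (Alice): max(52, 7, 47) = 52
C (Alice): max(87, 94, 6) = 94
D (Alice): max(22, 49, 82) = 82
Root (Bob): min(52, 94, 82) = 52
Bob picks the child with the lowest value: B (value 52).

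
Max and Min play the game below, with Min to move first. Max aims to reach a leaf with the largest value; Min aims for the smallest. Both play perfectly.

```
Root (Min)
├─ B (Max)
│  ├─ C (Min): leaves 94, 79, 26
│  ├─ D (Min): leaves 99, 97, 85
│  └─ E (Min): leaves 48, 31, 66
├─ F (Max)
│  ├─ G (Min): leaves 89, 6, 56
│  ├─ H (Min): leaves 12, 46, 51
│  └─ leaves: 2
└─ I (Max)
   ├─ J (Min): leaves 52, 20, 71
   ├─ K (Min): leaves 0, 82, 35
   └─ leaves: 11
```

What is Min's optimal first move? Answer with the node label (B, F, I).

F

C (Min): min(94, 79, 26) = 26
D (Min): min(99, 97, 85) = 85
E (Min): min(48, 31, 66) = 31
B (Max): max(26, 85, 31) = 85
G (Min): min(89, 6, 56) = 6
H (Min): min(12, 46, 51) = 12
F (Max): max(6, 12, 2) = 12
J (Min): min(52, 20, 71) = 20
K (Min): min(0, 82, 35) = 0
I (Max): max(20, 0, 11) = 20
Root (Min): min(85, 12, 20) = 12
Min picks the child with the lowest value: F (value 12).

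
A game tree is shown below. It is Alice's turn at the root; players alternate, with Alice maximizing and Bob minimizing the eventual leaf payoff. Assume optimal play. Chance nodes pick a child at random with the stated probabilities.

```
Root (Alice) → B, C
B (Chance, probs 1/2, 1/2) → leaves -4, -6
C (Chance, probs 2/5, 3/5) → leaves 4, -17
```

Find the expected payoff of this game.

B (Chance): 1/2·-4 + 1/2·-6 = -5
C (Chance): 2/5·4 + 3/5·-17 = -8.6
Root (Alice): max(-5, -8.6) = -5

-5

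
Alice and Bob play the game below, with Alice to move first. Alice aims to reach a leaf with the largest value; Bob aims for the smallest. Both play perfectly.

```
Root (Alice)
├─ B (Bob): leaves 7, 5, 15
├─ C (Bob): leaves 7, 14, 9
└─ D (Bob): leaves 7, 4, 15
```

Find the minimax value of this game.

7

B (Bob): min(7, 5, 15) = 5
C (Bob): min(7, 14, 9) = 7
D (Bob): min(7, 4, 15) = 4
Root (Alice): max(5, 7, 4) = 7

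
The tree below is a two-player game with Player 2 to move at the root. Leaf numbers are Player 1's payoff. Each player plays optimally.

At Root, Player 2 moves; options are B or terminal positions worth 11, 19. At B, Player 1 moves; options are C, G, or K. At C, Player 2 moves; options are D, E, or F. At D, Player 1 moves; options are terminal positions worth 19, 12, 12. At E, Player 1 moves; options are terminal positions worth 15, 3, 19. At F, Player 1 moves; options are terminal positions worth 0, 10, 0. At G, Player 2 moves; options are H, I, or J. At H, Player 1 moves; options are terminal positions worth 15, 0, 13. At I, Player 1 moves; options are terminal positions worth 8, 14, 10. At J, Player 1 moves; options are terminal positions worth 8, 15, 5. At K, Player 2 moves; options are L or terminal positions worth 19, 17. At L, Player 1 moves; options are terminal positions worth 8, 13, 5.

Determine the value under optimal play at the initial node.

D (Player 1): max(19, 12, 12) = 19
E (Player 1): max(15, 3, 19) = 19
F (Player 1): max(0, 10, 0) = 10
C (Player 2): min(19, 19, 10) = 10
H (Player 1): max(15, 0, 13) = 15
I (Player 1): max(8, 14, 10) = 14
J (Player 1): max(8, 15, 5) = 15
G (Player 2): min(15, 14, 15) = 14
L (Player 1): max(8, 13, 5) = 13
K (Player 2): min(13, 19, 17) = 13
B (Player 1): max(10, 14, 13) = 14
Root (Player 2): min(14, 11, 19) = 11

11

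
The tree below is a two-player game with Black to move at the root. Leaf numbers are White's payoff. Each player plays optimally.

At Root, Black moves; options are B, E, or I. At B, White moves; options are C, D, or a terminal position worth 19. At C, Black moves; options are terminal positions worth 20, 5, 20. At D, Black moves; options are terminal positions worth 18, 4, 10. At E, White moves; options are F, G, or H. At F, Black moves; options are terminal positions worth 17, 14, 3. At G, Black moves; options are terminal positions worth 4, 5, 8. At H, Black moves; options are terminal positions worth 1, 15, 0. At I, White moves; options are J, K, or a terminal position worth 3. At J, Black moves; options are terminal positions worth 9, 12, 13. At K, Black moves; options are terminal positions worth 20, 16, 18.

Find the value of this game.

4

C (Black): min(20, 5, 20) = 5
D (Black): min(18, 4, 10) = 4
B (White): max(5, 4, 19) = 19
F (Black): min(17, 14, 3) = 3
G (Black): min(4, 5, 8) = 4
H (Black): min(1, 15, 0) = 0
E (White): max(3, 4, 0) = 4
J (Black): min(9, 12, 13) = 9
K (Black): min(20, 16, 18) = 16
I (White): max(9, 16, 3) = 16
Root (Black): min(19, 4, 16) = 4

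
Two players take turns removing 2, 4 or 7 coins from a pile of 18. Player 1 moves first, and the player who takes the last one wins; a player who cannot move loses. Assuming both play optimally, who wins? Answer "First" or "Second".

Second

Mark each pile size as W (mover wins) or L (mover loses):
i:   0  1  2  3  4  5  6  7  8  9 10 11 12 13 14 15 16 17 18
     L  L  W  W  W  W  L  W  W  L  W  W  L  W  W  L  W  W  L
Position 18 is L, so the second player wins.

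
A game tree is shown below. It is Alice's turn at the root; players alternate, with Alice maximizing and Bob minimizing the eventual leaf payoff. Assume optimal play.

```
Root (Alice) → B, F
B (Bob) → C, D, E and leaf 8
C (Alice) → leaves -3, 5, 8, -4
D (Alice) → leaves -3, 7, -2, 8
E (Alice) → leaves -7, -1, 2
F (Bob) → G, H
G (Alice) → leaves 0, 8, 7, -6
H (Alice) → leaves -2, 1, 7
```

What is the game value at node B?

2

C: max(-3, 5, 8, -4) = 8
D: max(-3, 7, -2, 8) = 8
E: max(-7, -1, 2) = 2
B: min(8, 8, 2, 8) = 2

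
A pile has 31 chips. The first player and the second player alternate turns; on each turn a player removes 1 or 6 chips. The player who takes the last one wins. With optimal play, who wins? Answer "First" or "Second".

First

i:   0  1  2  3  4  5  6  7  8  9 10 11 12 13 14 15 16 17 18 19 20 21 22 23 24 25 26 27 28 29 30 31
     L  W  L  W  L  W  W  L  W  L  W  L  W  W  L  W  L  W  L  W  W  L  W  L  W  L  W  W  L  W  L  W
Position 31 is W, so the first player wins.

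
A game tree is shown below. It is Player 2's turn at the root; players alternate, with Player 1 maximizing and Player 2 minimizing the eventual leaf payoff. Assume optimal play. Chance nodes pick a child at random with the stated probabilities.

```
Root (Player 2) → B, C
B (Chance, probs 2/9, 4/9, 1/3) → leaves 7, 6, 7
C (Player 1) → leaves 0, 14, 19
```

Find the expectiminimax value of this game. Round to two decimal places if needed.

B (Chance): 2/9·7 + 4/9·6 + 1/3·7 = 6.56
C (Player 1): max(0, 14, 19) = 19
Root (Player 2): min(6.56, 19) = 6.56

6.56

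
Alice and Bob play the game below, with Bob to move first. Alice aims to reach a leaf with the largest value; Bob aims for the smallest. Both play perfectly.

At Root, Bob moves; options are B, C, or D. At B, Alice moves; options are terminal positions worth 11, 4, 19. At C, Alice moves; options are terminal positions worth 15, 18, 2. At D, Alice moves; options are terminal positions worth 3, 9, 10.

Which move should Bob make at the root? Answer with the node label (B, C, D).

B (Alice): max(11, 4, 19) = 19
C (Alice): max(15, 18, 2) = 18
D (Alice): max(3, 9, 10) = 10
Root (Bob): min(19, 18, 10) = 10
Bob picks the child with the lowest value: D (value 10).

D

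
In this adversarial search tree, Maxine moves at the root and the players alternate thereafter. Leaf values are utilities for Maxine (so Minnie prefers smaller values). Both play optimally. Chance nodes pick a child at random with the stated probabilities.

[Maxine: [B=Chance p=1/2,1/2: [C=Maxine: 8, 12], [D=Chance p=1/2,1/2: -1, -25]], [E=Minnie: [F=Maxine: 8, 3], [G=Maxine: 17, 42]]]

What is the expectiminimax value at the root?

8

C (Maxine): max(8, 12) = 12
D (Chance): 1/2·-1 + 1/2·-25 = -13
B (Chance): 1/2·12 + 1/2·-13 = -0.5
F (Maxine): max(8, 3) = 8
G (Maxine): max(17, 42) = 42
E (Minnie): min(8, 42) = 8
Root (Maxine): max(-0.5, 8) = 8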